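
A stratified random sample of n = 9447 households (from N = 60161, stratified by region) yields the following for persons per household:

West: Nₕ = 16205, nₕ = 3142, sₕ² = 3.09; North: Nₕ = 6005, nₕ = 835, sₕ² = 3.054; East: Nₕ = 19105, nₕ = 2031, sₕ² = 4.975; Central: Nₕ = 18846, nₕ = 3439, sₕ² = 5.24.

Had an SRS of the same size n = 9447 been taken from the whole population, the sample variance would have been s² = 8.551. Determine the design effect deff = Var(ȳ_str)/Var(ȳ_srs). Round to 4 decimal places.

0.5660

Var(ȳ_str) = Σ Wₕ²(1−fₕ)sₕ²/nₕ with Wₕ = Nₕ/60161:
  West: (16205/60161)²·(1−3142/16205)·3.09/3142 = 5.7519376 × 10^-5
  North: (6005/60161)²·(1−835/6005)·3.054/835 = 3.1372998 × 10^-5
  East: (19105/60161)²·(1−2031/19105)·4.975/2031 = 2.2076763 × 10^-4
  Central: (18846/60161)²·(1−3439/18846)·5.24/3439 = 1.2223801 × 10^-4
  → Var(ȳ_str) = 4.3189801 × 10^-4.
Var(ȳ_srs) = (1 − 9447/60161)·8.551/9447 = 7.6301981 × 10^-4.
deff = (4.3189801 × 10^-4) / (7.6301981 × 10^-4) = 0.5660.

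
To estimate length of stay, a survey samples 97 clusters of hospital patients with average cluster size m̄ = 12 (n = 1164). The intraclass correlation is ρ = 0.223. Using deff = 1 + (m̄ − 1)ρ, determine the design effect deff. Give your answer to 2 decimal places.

deff = 1 + (12 − 1)·0.223 = 1 + 2.453 = 3.453.

3.45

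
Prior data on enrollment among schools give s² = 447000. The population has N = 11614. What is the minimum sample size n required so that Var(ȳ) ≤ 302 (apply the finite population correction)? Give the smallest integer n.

1313

Without fpc, n₀ = s²/D = 447000/302 = 1480.1325.
With fpc, (1 − n/N)·s²/n ≤ D requires n ≥ n₀/(1 + n₀/N) = 1480.1325/(1 + 1480.1325/11614) = 1312.8215.
Rounding up, n = 1313.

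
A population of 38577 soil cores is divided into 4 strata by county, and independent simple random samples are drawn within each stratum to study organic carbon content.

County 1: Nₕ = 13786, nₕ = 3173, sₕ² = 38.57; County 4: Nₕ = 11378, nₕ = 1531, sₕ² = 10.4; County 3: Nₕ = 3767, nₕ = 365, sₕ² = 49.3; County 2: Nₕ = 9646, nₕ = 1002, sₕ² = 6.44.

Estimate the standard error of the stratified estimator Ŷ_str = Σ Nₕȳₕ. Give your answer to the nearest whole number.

2192

Var(Ŷ_str) = Σₕ Nₕ²(1 − fₕ)sₕ²/nₕ.
County 1: 13786²·(1 − 3173/13786)·38.57/3173 = 1.7785087 × 10^6.
County 4: 11378²·(1 − 1531/11378)·10.4/1531 = 761075.98.
County 3: 3767²·(1 − 365/3767)·49.3/365 = 1.7309479 × 10^6.
County 2: 9646²·(1 − 1002/9646)·6.44/1002 = 535895.56.
Sum = 4.8064281 × 10^6.
SE = √(4.8064281 × 10^6) = 2192.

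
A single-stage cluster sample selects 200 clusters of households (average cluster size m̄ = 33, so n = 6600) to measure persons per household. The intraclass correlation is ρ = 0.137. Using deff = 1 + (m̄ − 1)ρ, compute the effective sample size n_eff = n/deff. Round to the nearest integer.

1226

deff = 1 + (33 − 1)·0.137 = 1 + 4.384 = 5.384.
n_eff = 6600 / 5.384 = 1226.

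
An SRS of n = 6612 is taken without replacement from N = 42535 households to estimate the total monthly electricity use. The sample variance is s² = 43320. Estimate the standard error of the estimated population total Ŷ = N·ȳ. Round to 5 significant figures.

Var(Ŷ) = N²·Var(ȳ) = N²·(1 − n/N)·s²/n.
f = 6612/42535 = 0.15544845; Var(ȳ) = 0.84455155·43320/6612 = 5.5332687.
Var(Ŷ) = 42535² · 5.5332687 = 1.0010935 × 10^10.
SE(Ŷ) = √(1.0010935 × 10^10) = 100050.

100050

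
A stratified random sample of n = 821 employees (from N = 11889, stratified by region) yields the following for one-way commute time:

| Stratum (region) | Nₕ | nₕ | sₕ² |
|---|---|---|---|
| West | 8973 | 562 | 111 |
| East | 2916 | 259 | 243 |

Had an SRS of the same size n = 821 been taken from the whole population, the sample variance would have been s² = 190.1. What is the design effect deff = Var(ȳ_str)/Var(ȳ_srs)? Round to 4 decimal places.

0.7278

Var(ȳ_str) = Σ Wₕ²(1−fₕ)sₕ²/nₕ with Wₕ = Nₕ/11889:
  West: (8973/11889)²·(1−562/8973)·111/562 = 0.10545843
  East: (2916/11889)²·(1−259/2916)·243/259 = 0.051427443
  → Var(ȳ_str) = 0.15688587.
Var(ȳ_srs) = (1 − 821/11889)·190.1/821 = 0.21555732.
deff = 0.15688587 / 0.21555732 = 0.7278.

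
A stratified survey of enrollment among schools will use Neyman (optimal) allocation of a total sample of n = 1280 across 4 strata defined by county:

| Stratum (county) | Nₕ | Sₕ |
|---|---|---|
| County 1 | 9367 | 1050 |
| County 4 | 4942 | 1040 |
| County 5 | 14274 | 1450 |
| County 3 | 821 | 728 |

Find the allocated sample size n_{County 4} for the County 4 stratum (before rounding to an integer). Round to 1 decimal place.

Neyman allocation: nₕ = n·NₕSₕ / Σⱼ NⱼSⱼ.
Σ NⱼSⱼ = 9367·1050 + 4942·1040 + 14274·1450 + 821·728 = 3.6270018 × 10^7.
n_{County 4} = 1280·4942·1040 / (3.6270018 × 10^7) = 181.4.

181.4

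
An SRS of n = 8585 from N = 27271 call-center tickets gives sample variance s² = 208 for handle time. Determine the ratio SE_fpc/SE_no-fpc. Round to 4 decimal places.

f = n/N = 8585/27271 = 0.31480327.
SE_no-fpc = √(s²/n) = 0.15565444; SE_fpc = √((1−f)s²/n) = 0.12884547.
Ratio = √(1−f) = 0.82776611.

0.8278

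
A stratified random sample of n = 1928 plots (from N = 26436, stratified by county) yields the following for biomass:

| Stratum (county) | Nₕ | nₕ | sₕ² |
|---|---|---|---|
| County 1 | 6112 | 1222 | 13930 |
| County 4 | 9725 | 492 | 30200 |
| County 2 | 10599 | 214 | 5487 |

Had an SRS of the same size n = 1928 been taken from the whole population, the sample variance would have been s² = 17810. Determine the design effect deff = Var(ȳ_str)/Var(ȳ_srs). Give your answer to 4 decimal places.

1.4494

Var(ȳ_str) = Σ Wₕ²(1−fₕ)sₕ²/nₕ with Wₕ = Nₕ/26436:
  County 1: (6112/26436)²·(1−1222/6112)·13930/1222 = 0.48750674
  County 4: (9725/26436)²·(1−492/9725)·30200/492 = 7.8864726
  County 2: (10599/26436)²·(1−214/10599)·5487/214 = 4.0383234
  → Var(ȳ_str) = 12.412303.
Var(ȳ_srs) = (1 − 1928/26436)·17810/1928 = 8.5638493.
deff = 12.412303 / 8.5638493 = 1.4494.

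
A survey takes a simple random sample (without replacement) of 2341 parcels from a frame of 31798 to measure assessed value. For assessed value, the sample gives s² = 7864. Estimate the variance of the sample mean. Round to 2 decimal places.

3.11

Under SRS without replacement, Var(ȳ) = (1 − f)·s²/n with f = n/N = 2341/31798 = 0.07362098.
Var(ȳ) = (1 − 0.07362098)·7864/2341 = 0.92637902·3.3592482 = 3.111937.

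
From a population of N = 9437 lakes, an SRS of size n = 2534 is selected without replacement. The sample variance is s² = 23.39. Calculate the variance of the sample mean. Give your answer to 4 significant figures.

0.006752

Under SRS without replacement, Var(ȳ) = (1 − f)·s²/n with f = n/N = 2534/9437 = 0.26851754.
Var(ȳ) = (1 − 0.26851754)·23.39/2534 = 0.73148246·0.0092304657 = 0.0067519238.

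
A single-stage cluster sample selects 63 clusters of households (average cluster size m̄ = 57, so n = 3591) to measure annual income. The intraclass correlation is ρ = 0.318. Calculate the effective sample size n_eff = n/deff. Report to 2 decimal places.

deff = 1 + (57 − 1)·0.318 = 1 + 17.808 = 18.808.
n_eff = 3591 / 18.808 = 190.93.

190.93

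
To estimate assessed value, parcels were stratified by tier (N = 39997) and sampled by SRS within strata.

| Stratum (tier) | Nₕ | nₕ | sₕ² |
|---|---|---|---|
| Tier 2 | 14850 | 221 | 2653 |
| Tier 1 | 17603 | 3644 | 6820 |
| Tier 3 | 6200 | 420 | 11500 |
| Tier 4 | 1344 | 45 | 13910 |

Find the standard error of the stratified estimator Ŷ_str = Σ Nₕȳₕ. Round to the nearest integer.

Var(Ŷ_str) = Σₕ Nₕ²(1 − fₕ)sₕ²/nₕ.
Tier 2: 14850²·(1 − 221/14850)·2653/221 = 2.6078708 × 10^9.
Tier 1: 17603²·(1 − 3644/17603)·6820/3644 = 4.5988263 × 10^8.
Tier 3: 6200²·(1 − 420/6200)·11500/420 = 9.8122381 × 10^8.
Tier 4: 1344²·(1 − 45/1344)·13910/45 = 5.3966349 × 10^8.
Sum = 4.5886407 × 10^9.
SE = √(4.5886407 × 10^9) = 67740.

67740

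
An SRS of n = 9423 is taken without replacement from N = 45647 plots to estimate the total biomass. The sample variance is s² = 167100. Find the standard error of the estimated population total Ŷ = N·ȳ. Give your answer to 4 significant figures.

171200

Var(Ŷ) = N²·Var(ȳ) = N²·(1 − n/N)·s²/n.
f = 9423/45647 = 0.20643197; Var(ȳ) = 0.79356803·167100/9423 = 14.072505.
Var(Ŷ) = 45647² · 14.072505 = 2.9322155 × 10^10.
SE(Ŷ) = √(2.9322155 × 10^10) = 171200.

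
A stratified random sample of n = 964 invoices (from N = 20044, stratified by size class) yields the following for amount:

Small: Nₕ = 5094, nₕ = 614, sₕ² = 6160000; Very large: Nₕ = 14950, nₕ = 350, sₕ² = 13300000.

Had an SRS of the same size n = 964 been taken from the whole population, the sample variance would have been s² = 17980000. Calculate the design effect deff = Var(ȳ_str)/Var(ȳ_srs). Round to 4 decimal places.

1.1949

Var(ȳ_str) = Σ Wₕ²(1−fₕ)sₕ²/nₕ with Wₕ = Nₕ/20044:
  Small: (5094/20044)²·(1−614/5094)·6160000/614 = 569.87618
  Very large: (14950/20044)²·(1−350/14950)·13300000/350 = 20644.713
  → Var(ȳ_str) = 21214.589.
Var(ȳ_srs) = (1 − 964/20044)·17980000/964 = 17754.426.
deff = 21214.589 / 17754.426 = 1.1949.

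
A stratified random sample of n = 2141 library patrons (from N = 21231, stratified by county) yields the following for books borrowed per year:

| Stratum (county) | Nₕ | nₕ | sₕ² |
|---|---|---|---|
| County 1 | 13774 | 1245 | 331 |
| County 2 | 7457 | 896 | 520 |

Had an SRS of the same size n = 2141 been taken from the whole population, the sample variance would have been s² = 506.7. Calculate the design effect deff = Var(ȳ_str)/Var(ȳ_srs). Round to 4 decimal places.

0.7743

Var(ȳ_str) = Σ Wₕ²(1−fₕ)sₕ²/nₕ with Wₕ = Nₕ/21231:
  County 1: (13774/21231)²·(1−1245/13774)·331/1245 = 0.10178745
  County 2: (7457/21231)²·(1−896/7457)·520/896 = 0.062992467
  → Var(ȳ_str) = 0.16477992.
Var(ȳ_srs) = (1 − 2141/21231)·506.7/2141 = 0.21279906.
deff = 0.16477992 / 0.21279906 = 0.7743.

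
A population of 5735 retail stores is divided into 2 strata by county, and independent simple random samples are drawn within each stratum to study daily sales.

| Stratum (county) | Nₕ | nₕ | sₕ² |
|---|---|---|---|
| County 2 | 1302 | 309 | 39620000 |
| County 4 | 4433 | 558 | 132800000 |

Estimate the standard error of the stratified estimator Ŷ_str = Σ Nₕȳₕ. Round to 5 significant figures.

2.0625 × 10^6

Var(Ŷ_str) = Σₕ Nₕ²(1 − fₕ)sₕ²/nₕ.
County 2: 1302²·(1 − 309/1302)·39620000/309 = 1.6577393 × 10^11.
County 4: 4433²·(1 − 558/4433)·132800000/558 = 4.0882111 × 10^12.
Sum = 4.253985 × 10^12.
SE = √(4.253985 × 10^12) = 2.0625 × 10^6.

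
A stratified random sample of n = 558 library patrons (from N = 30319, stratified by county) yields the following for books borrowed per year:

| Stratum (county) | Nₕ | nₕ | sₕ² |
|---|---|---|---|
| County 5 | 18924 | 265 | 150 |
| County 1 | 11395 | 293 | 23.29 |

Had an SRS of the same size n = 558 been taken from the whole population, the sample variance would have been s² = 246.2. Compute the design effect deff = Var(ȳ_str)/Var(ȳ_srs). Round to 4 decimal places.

Var(ȳ_str) = Σ Wₕ²(1−fₕ)sₕ²/nₕ with Wₕ = Nₕ/30319:
  County 5: (18924/30319)²·(1−265/18924)·150/265 = 0.21742874
  County 1: (11395/30319)²·(1−293/11395)·23.29/293 = 0.010939253
  → Var(ȳ_str) = 0.22836799.
Var(ȳ_srs) = (1 − 558/30319)·246.2/558 = 0.43309832.
deff = 0.22836799 / 0.43309832 = 0.5273.

0.5273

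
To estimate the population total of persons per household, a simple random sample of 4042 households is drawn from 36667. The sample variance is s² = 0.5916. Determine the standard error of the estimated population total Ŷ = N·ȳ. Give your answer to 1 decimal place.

418.4

Var(Ŷ) = N²·Var(ȳ) = N²·(1 − n/N)·s²/n.
f = 4042/36667 = 0.11023536; Var(ȳ) = 0.88976464·0.5916/4042 = 1.3022879 × 10^-4.
Var(Ŷ) = 36667² · (1.3022879 × 10^-4) = 175088.56.
SE(Ŷ) = √(175088.56) = 418.4.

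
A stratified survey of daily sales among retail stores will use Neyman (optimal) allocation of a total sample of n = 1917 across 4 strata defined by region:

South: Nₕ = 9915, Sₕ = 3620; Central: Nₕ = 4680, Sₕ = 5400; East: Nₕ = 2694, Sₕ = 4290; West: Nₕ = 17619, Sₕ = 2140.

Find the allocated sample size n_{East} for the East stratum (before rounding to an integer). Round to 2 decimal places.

200.63

Neyman allocation: nₕ = n·NₕSₕ / Σⱼ NⱼSⱼ.
Σ NⱼSⱼ = 9915·3620 + 4680·5400 + 2694·4290 + 17619·2140 = 1.1042622 × 10^8.
n_{East} = 1917·2694·4290 / (1.1042622 × 10^8) = 200.63.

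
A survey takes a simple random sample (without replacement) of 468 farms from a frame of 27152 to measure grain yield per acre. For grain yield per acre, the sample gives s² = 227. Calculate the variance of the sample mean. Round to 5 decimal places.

Under SRS without replacement, Var(ȳ) = (1 − f)·s²/n with f = n/N = 468/27152 = 0.01723630.
Var(ȳ) = (1 − 0.01723630)·227/468 = 0.98276370·0.48504274 = 0.47668239.

0.47668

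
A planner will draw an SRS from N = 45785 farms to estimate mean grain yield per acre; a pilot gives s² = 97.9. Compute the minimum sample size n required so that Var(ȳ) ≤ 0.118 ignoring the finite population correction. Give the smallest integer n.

830

Without fpc, n₀ = s²/D = 97.9/0.118 = 829.6610.
Rounding up, n = 830.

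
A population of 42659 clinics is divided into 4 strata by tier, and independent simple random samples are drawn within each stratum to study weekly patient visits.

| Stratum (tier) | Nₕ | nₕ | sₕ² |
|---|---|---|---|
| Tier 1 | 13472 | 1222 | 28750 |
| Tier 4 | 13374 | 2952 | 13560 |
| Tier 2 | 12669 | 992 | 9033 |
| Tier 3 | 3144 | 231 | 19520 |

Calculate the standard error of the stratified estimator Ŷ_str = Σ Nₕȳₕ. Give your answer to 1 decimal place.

Var(Ŷ_str) = Σₕ Nₕ²(1 − fₕ)sₕ²/nₕ.
Tier 1: 13472²·(1 − 1222/13472)·28750/1222 = 3.8827087 × 10^9.
Tier 4: 13374²·(1 − 2952/13374)·13560/2952 = 6.4025905 × 10^8.
Tier 2: 12669²·(1 − 992/12669)·9033/992 = 1.3470818 × 10^9.
Tier 3: 3144²·(1 − 231/3144)·19520/231 = 7.7391071 × 10^8.
Sum = 6.6439603 × 10^9.
SE = √(6.6439603 × 10^9) = 81510.5.

81510.5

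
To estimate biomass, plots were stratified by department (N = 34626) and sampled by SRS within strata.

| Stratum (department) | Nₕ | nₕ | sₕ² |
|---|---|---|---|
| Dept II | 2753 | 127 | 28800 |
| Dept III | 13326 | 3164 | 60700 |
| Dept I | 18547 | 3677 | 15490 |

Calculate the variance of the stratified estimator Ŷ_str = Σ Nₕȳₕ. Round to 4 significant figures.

5.399 × 10^9

Var(Ŷ_str) = Σₕ Nₕ²(1 − fₕ)sₕ²/nₕ.
Dept II: 2753²·(1 − 127/2753)·28800/127 = 1.639418 × 10^9.
Dept III: 13326²·(1 − 3164/13326)·60700/3164 = 2.5979526 × 10^9.
Dept I: 18547²·(1 − 3677/18547)·15490/3677 = 1.1618296 × 10^9.
Sum = 5.3992002 × 10^9.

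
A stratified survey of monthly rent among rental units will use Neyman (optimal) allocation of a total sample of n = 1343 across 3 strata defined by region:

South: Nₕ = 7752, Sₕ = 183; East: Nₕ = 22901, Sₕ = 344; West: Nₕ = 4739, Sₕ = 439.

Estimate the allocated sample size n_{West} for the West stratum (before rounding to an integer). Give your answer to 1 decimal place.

Neyman allocation: nₕ = n·NₕSₕ / Σⱼ NⱼSⱼ.
Σ NⱼSⱼ = 7752·183 + 22901·344 + 4739·439 = 1.1376981 × 10^7.
n_{West} = 1343·4739·439 / (1.1376981 × 10^7) = 245.6.

245.6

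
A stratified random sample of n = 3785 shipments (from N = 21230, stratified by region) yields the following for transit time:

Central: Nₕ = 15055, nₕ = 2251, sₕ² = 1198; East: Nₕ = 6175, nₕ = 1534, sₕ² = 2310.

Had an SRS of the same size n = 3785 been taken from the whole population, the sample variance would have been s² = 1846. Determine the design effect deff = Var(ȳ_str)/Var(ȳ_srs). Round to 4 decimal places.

Var(ȳ_str) = Σ Wₕ²(1−fₕ)sₕ²/nₕ with Wₕ = Nₕ/21230:
  Central: (15055/21230)²·(1−2251/15055)·1198/2251 = 0.22761861
  East: (6175/21230)²·(1−1534/6175)·2310/1534 = 0.095749202
  → Var(ȳ_str) = 0.32336781.
Var(ȳ_srs) = (1 − 3785/21230)·1846/3785 = 0.40076224.
deff = 0.32336781 / 0.40076224 = 0.8069.

0.8069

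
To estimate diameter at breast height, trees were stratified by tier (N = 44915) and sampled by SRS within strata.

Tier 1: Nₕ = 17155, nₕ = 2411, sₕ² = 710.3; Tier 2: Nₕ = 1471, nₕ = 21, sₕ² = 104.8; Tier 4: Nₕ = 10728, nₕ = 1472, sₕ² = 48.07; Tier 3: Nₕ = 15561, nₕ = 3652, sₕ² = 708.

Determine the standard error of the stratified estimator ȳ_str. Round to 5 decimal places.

0.24825

Var(ȳ_str) = Σₕ Wₕ²(1 − fₕ)sₕ²/nₕ with Wₕ = Nₕ/N, N = 44915.
Tier 1: Wₕ = 0.38194367; term = 0.38194367²·(1 − 0.14054212)·710.3/2411 = 0.036937529.
Tier 2: Wₕ = 0.03275075; term = 0.03275075²·(1 − 0.01427600)·104.8/21 = 0.005276426.
Tier 4: Wₕ = 0.23885116; term = 0.23885116²·(1 − 0.13721104)·48.07/1472 = 0.0016074061.
Tier 3: Wₕ = 0.34645441; term = 0.34645441²·(1 − 0.23468929)·708/3652 = 0.017808711.
Sum = 0.061630072.
SE = √(0.061630072) = 0.24825.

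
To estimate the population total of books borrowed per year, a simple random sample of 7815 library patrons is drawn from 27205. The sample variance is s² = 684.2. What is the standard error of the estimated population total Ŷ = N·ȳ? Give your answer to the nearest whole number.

6796

Var(Ŷ) = N²·Var(ȳ) = N²·(1 − n/N)·s²/n.
f = 7815/27205 = 0.28726337; Var(ȳ) = 0.71273663·684.2/7815 = 0.062399795.
Var(Ŷ) = 27205² · 0.062399795 = 4.6182839 × 10^7.
SE(Ŷ) = √(4.6182839 × 10^7) = 6796.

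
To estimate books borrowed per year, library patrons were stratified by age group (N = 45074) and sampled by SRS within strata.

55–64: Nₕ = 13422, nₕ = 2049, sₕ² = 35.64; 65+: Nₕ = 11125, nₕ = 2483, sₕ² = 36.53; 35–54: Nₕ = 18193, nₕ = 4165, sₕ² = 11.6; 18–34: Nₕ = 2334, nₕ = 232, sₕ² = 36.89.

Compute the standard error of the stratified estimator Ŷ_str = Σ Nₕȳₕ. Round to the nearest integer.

2358

Var(Ŷ_str) = Σₕ Nₕ²(1 − fₕ)sₕ²/nₕ.
55–64: 13422²·(1 − 2049/13422)·35.64/2049 = 2.6551436 × 10^6.
65+: 11125²·(1 − 2483/11125)·36.53/2483 = 1.4144488 × 10^6.
35–54: 18193²·(1 − 4165/18193)·11.6/4165 = 710792.87.
18–34: 2334²·(1 − 232/2334)·36.89/232 = 780107.11.
Sum = 5.5604924 × 10^6.
SE = √(5.5604924 × 10^6) = 2358.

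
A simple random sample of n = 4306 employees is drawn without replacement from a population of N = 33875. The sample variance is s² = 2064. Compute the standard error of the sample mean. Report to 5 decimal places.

Under SRS without replacement, Var(ȳ) = (1 − f)·s²/n with f = n/N = 4306/33875 = 0.12711439.
Var(ȳ) = (1 − 0.12711439)·2064/4306 = 0.87288561·0.47933117 = 0.41840128.
SE(ȳ) = √(0.41840128) = 0.64684.

0.64684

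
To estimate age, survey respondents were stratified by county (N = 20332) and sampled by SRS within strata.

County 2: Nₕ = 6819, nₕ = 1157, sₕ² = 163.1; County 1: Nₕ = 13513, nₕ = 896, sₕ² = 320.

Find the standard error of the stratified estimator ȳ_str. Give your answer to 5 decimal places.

0.40058

Var(ȳ_str) = Σₕ Wₕ²(1 − fₕ)sₕ²/nₕ with Wₕ = Nₕ/N, N = 20332.
County 2: Wₕ = 0.33538265; term = 0.33538265²·(1 − 0.16967297)·163.1/1157 = 0.013165912.
County 1: Wₕ = 0.66461735; term = 0.66461735²·(1 − 0.06630652)·320/896 = 0.14729556.
Sum = 0.16046147.
SE = √(0.16046147) = 0.40058.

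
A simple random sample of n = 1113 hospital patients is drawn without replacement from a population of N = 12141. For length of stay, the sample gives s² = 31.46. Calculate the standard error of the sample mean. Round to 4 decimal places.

0.1602

Under SRS without replacement, Var(ȳ) = (1 − f)·s²/n with f = n/N = 1113/12141 = 0.09167284.
Var(ȳ) = (1 − 0.09167284)·31.46/1113 = 0.90832716·0.028265948 = 0.025674728.
SE(ȳ) = √(0.025674728) = 0.1602.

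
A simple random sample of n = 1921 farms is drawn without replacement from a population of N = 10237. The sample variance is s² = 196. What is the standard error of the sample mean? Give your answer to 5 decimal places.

0.28790

Under SRS without replacement, Var(ȳ) = (1 − f)·s²/n with f = n/N = 1921/10237 = 0.18765263.
Var(ȳ) = (1 − 0.18765263)·196/1921 = 0.81234737·0.10203019 = 0.082883958.
SE(ȳ) = √(0.082883958) = 0.28790.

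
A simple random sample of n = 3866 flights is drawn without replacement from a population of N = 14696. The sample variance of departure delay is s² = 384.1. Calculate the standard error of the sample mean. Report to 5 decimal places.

0.27059

Under SRS without replacement, Var(ȳ) = (1 − f)·s²/n with f = n/N = 3866/14696 = 0.26306478.
Var(ȳ) = (1 − 0.26306478)·384.1/3866 = 0.73693522·0.099353337 = 0.073216973.
SE(ȳ) = √(0.073216973) = 0.27059.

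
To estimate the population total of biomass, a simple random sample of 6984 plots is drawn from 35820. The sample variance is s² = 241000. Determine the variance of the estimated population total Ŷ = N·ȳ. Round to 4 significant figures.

3.564 × 10^10

Var(Ŷ) = N²·Var(ȳ) = N²·(1 − n/N)·s²/n.
f = 6984/35820 = 0.19497487; Var(ȳ) = 0.80502513·241000/6984 = 27.779361.
Var(Ŷ) = 35820² · 27.779361 = 3.5642931 × 10^10.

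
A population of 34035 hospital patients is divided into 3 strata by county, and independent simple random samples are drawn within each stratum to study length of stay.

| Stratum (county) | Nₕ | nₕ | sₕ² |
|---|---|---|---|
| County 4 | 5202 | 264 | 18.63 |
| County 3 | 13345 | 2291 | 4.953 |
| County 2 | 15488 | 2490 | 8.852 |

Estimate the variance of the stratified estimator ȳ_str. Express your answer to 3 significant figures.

Var(ȳ_str) = Σₕ Wₕ²(1 − fₕ)sₕ²/nₕ with Wₕ = Nₕ/N, N = 34035.
County 4: Wₕ = 0.15284266; term = 0.15284266²·(1 − 0.05074971)·18.63/264 = 0.0015648721.
County 3: Wₕ = 0.39209637; term = 0.39209637²·(1 − 0.17167478)·4.953/2291 = 2.7531493 × 10^-4.
County 2: Wₕ = 0.45506097; term = 0.45506097²·(1 − 0.16076963)·8.852/2490 = 6.1782065 × 10^-4.
Sum = 0.0024580077.

0.00246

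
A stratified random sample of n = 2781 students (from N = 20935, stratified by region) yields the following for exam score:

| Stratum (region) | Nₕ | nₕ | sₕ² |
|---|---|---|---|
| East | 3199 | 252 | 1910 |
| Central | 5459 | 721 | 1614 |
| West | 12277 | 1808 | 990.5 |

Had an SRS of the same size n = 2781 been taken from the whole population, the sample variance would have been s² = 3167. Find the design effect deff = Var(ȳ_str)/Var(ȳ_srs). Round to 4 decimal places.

Var(ȳ_str) = Σ Wₕ²(1−fₕ)sₕ²/nₕ with Wₕ = Nₕ/20935:
  East: (3199/20935)²·(1−252/3199)·1910/252 = 0.16303516
  Central: (5459/20935)²·(1−721/5459)·1614/721 = 0.13210842
  West: (12277/20935)²·(1−1808/12277)·990.5/1808 = 0.16065993
  → Var(ȳ_str) = 0.45580351.
Var(ȳ_srs) = (1 − 2781/20935)·3167/2781 = 0.98752123.
deff = 0.45580351 / 0.98752123 = 0.4616.

0.4616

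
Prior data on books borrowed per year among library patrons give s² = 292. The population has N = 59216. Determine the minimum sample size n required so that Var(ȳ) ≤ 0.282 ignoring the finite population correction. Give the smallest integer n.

1036

Without fpc, n₀ = s²/D = 292/0.282 = 1035.4610.
Rounding up, n = 1036.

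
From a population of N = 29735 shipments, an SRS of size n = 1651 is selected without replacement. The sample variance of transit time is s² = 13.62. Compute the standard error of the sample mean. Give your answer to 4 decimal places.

0.0883

Under SRS without replacement, Var(ȳ) = (1 − f)·s²/n with f = n/N = 1651/29735 = 0.05552379.
Var(ȳ) = (1 − 0.05552379)·13.62/1651 = 0.94447621·0.0082495457 = 0.0077914997.
SE(ȳ) = √(0.0077914997) = 0.0883.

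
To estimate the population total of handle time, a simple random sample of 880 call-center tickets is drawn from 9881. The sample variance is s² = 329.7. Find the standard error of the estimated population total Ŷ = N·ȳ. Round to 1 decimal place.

5772.5

Var(Ŷ) = N²·Var(ȳ) = N²·(1 − n/N)·s²/n.
f = 880/9881 = 0.08905981; Var(ȳ) = 0.91094019·329.7/880 = 0.34129202.
Var(Ŷ) = 9881² · 0.34129202 = 3.332176 × 10^7.
SE(Ŷ) = √(3.332176 × 10^7) = 5772.5.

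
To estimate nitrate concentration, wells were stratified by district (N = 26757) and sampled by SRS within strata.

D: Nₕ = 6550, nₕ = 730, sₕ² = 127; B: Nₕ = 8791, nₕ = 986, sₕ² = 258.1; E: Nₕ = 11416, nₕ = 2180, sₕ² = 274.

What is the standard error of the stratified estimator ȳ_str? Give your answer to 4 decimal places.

0.2299

Var(ȳ_str) = Σₕ Wₕ²(1 − fₕ)sₕ²/nₕ with Wₕ = Nₕ/N, N = 26757.
D: Wₕ = 0.24479575; term = 0.24479575²·(1 − 0.11145038)·127/730 = 0.0092633977.
B: Wₕ = 0.32854954; term = 0.32854954²·(1 − 0.11216016)·258.1/986 = 0.025086925.
E: Wₕ = 0.42665471; term = 0.42665471²·(1 − 0.19096006)·274/2180 = 0.018510456.
Sum = 0.052860779.
SE = √(0.052860779) = 0.2299.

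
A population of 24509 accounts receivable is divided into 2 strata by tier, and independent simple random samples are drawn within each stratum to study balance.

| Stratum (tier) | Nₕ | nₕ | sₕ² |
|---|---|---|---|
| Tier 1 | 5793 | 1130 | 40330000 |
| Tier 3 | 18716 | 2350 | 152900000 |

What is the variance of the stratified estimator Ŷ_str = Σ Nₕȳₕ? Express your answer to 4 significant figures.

2.089 × 10^13

Var(Ŷ_str) = Σₕ Nₕ²(1 − fₕ)sₕ²/nₕ.
Tier 1: 5793²·(1 − 1130/5793)·40330000/1130 = 9.6409254 × 10^11.
Tier 3: 18716²·(1 − 2350/18716)·152900000/2350 = 1.9929445 × 10^13.
Sum = 2.0893538 × 10^13.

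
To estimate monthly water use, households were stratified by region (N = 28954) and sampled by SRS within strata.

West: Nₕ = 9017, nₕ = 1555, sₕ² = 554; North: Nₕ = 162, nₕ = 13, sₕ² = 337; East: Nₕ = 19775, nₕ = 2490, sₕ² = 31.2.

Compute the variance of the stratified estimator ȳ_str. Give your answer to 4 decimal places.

Var(ȳ_str) = Σₕ Wₕ²(1 − fₕ)sₕ²/nₕ with Wₕ = Nₕ/N, N = 28954.
West: Wₕ = 0.31142502; term = 0.31142502²·(1 − 0.17245204)·554/1555 = 0.028594305.
North: Wₕ = 0.00559508; term = 0.00559508²·(1 − 0.08024691)·337/13 = 7.4639839 × 10^-4.
East: Wₕ = 0.68297990; term = 0.68297990²·(1 − 0.12591656)·31.2/2490 = 0.0051088598.
Sum = 0.034449563.

0.0344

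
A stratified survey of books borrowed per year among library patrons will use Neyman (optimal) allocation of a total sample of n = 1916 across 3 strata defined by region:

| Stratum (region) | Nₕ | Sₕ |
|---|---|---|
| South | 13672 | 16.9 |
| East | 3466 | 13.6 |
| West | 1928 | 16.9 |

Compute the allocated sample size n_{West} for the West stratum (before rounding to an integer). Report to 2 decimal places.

200.88

Neyman allocation: nₕ = n·NₕSₕ / Σⱼ NⱼSⱼ.
Σ NⱼSⱼ = 13672·16.9 + 3466·13.6 + 1928·16.9 = 310777.6.
n_{West} = 1916·1928·16.9 / 310777.6 = 200.88.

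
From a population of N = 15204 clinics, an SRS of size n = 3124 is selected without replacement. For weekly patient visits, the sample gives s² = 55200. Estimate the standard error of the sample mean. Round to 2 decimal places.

3.75

Under SRS without replacement, Var(ȳ) = (1 − f)·s²/n with f = n/N = 3124/15204 = 0.20547224.
Var(ȳ) = (1 − 0.20547224)·55200/3124 = 0.79452776·17.669654 = 14.039031.
SE(ȳ) = √(14.039031) = 3.75.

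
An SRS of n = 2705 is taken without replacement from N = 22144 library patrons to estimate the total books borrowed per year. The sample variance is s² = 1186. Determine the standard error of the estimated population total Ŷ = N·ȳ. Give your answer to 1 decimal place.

Var(Ŷ) = N²·Var(ȳ) = N²·(1 − n/N)·s²/n.
f = 2705/22144 = 0.12215499; Var(ȳ) = 0.87784501·1186/2705 = 0.38488879.
Var(Ŷ) = 22144² · 0.38488879 = 1.8873281 × 10^8.
SE(Ŷ) = √(1.8873281 × 10^8) = 13738.0.

13738.0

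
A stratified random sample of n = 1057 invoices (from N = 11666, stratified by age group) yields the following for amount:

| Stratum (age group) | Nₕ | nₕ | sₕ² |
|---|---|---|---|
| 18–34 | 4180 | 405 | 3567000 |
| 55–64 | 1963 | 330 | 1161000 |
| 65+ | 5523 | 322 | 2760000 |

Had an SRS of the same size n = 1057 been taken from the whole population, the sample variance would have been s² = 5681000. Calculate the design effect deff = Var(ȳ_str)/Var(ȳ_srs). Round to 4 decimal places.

0.5960

Var(ȳ_str) = Σ Wₕ²(1−fₕ)sₕ²/nₕ with Wₕ = Nₕ/11666:
  18–34: (4180/11666)²·(1−405/4180)·3567000/405 = 1021.1684
  55–64: (1963/11666)²·(1−330/1963)·1161000/330 = 82.866848
  65+: (5523/11666)²·(1−322/5523)·2760000/322 = 1809.1358
  → Var(ȳ_str) = 2913.171.
Var(ȳ_srs) = (1 − 1057/11666)·5681000/1057 = 4887.6745.
deff = 2913.171 / 4887.6745 = 0.5960.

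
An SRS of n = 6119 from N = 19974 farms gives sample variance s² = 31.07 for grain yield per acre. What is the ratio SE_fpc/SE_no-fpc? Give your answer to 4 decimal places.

f = n/N = 6119/19974 = 0.30634825.
SE_no-fpc = √(s²/n) = 0.07125747; SE_fpc = √((1−f)s²/n) = 0.059347324.
Ratio = √(1−f) = 0.83285758.

0.8329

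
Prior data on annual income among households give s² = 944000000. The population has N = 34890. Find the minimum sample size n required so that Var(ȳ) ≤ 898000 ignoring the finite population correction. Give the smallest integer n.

1052

Without fpc, n₀ = s²/D = 944000000/898000 = 1051.2249.
Rounding up, n = 1052.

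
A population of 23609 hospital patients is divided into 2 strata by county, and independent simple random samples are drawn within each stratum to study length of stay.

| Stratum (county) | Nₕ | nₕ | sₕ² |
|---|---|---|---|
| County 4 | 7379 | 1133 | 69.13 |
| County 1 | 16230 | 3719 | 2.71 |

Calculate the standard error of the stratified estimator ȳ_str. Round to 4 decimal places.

0.0729

Var(ȳ_str) = Σₕ Wₕ²(1 − fₕ)sₕ²/nₕ with Wₕ = Nₕ/N, N = 23609.
County 4: Wₕ = 0.31255030; term = 0.31255030²·(1 − 0.15354384)·69.13/1133 = 0.0050452298.
County 1: Wₕ = 0.68744970; term = 0.68744970²·(1 − 0.22914356)·2.71/3719 = 2.6545962 × 10^-4.
Sum = 0.0053106894.
SE = √(0.0053106894) = 0.0729.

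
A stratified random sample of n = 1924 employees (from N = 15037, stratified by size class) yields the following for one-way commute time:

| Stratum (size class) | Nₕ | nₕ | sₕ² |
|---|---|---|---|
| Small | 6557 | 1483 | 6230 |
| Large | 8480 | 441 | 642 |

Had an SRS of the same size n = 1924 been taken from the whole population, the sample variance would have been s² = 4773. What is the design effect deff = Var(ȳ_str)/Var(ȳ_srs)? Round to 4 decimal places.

Var(ȳ_str) = Σ Wₕ²(1−fₕ)sₕ²/nₕ with Wₕ = Nₕ/15037:
  Small: (6557/15037)²·(1−1483/6557)·6230/1483 = 0.61813046
  Large: (8480/15037)²·(1−441/8480)·642/441 = 0.43890641
  → Var(ȳ_str) = 1.0570369.
Var(ȳ_srs) = (1 − 1924/15037)·4773/1924 = 2.1633522.
deff = 1.0570369 / 2.1633522 = 0.4886.

0.4886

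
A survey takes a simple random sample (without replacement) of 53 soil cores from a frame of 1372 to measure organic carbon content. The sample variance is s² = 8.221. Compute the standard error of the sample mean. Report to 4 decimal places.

0.3862

Under SRS without replacement, Var(ȳ) = (1 − f)·s²/n with f = n/N = 53/1372 = 0.03862974.
Var(ȳ) = (1 − 0.03862974)·8.221/53 = 0.96137026·0.15511321 = 0.14912123.
SE(ȳ) = √(0.14912123) = 0.3862.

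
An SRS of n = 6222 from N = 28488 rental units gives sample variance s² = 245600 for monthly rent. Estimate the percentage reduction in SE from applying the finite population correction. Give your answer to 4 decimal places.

11.5923

f = n/N = 6222/28488 = 0.21840775.
SE_no-fpc = √(s²/n) = 6.2827413; SE_fpc = √((1−f)s²/n) = 5.5544275.
Ratio = √(1−f) = 0.88407706. Reduction = 100·(1 − 0.88407706) = 11.5923%.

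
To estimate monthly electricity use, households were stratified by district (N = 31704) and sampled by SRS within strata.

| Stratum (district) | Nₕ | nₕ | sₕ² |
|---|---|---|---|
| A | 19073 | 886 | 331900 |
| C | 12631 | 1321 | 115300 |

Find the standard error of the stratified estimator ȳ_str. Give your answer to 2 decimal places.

11.90

Var(ȳ_str) = Σₕ Wₕ²(1 − fₕ)sₕ²/nₕ with Wₕ = Nₕ/N, N = 31704.
A: Wₕ = 0.60159601; term = 0.60159601²·(1 − 0.04645310)·331900/886 = 129.27826.
C: Wₕ = 0.39840399; term = 0.39840399²·(1 − 0.10458396)·115300/1321 = 12.405055.
Sum = 141.68332.
SE = √(141.68332) = 11.90.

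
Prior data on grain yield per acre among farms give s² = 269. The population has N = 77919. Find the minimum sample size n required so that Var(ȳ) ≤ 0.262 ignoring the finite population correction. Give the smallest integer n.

1027

Without fpc, n₀ = s²/D = 269/0.262 = 1026.7176.
Rounding up, n = 1027.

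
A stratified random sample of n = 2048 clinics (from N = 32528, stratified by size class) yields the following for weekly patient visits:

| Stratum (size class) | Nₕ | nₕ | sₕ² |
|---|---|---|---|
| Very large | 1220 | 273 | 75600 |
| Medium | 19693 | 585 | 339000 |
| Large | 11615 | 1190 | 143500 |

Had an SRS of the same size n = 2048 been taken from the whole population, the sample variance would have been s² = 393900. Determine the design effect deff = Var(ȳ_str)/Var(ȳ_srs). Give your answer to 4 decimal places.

Var(ȳ_str) = Σ Wₕ²(1−fₕ)sₕ²/nₕ with Wₕ = Nₕ/32528:
  Very large: (1220/32528)²·(1−273/1220)·75600/273 = 0.30238082
  Medium: (19693/32528)²·(1−585/19693)·339000/585 = 206.08967
  Large: (11615/32528)²·(1−1190/11615)·143500/1190 = 13.800204
  → Var(ȳ_str) = 220.19225.
Var(ȳ_srs) = (1 − 2048/32528)·393900/2048 = 180.22442.
deff = 220.19225 / 180.22442 = 1.2218.

1.2218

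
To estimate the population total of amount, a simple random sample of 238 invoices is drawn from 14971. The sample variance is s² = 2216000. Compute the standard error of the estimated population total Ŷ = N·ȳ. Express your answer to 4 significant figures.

Var(Ŷ) = N²·Var(ȳ) = N²·(1 − n/N)·s²/n.
f = 238/14971 = 0.01589740; Var(ȳ) = 0.98410260·2216000/238 = 9162.9049.
Var(Ŷ) = 14971² · 9162.9049 = 2.0536896 × 10^12.
SE(Ŷ) = √(2.0536896 × 10^12) = 1.433 × 10^6.

1.433 × 10^6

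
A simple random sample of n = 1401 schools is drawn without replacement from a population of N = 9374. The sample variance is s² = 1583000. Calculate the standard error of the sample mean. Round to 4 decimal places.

Under SRS without replacement, Var(ȳ) = (1 − f)·s²/n with f = n/N = 1401/9374 = 0.14945594.
Var(ȳ) = (1 − 0.14945594)·1583000/1401 = 0.85054406·1129.9072 = 961.03586.
SE(ȳ) = √(961.03586) = 31.0006.

31.0006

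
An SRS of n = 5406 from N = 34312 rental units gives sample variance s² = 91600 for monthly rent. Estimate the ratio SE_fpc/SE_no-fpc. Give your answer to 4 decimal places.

f = n/N = 5406/34312 = 0.15755421.
SE_no-fpc = √(s²/n) = 4.1163256; SE_fpc = √((1−f)s²/n) = 3.7781631.
Ratio = √(1−f) = 0.91784846.

0.9178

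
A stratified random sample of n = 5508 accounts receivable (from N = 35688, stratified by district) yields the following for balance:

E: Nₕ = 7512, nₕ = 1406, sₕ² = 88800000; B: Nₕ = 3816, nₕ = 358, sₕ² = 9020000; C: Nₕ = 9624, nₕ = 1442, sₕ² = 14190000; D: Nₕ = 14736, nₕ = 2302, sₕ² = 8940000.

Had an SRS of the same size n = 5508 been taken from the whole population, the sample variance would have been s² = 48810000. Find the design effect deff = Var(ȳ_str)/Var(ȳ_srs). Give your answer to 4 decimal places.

Var(ȳ_str) = Σ Wₕ²(1−fₕ)sₕ²/nₕ with Wₕ = Nₕ/35688:
  E: (7512/35688)²·(1−1406/7512)·88800000/1406 = 2274.5506
  B: (3816/35688)²·(1−358/3816)·9020000/358 = 261.04324
  C: (9624/35688)²·(1−1442/9624)·14190000/1442 = 608.39804
  D: (14736/35688)²·(1−2302/14736)·8940000/2302 = 558.69946
  → Var(ȳ_str) = 3702.6913.
Var(ȳ_srs) = (1 − 5508/35688)·48810000/5508 = 7493.9692.
deff = 3702.6913 / 7493.9692 = 0.4941.

0.4941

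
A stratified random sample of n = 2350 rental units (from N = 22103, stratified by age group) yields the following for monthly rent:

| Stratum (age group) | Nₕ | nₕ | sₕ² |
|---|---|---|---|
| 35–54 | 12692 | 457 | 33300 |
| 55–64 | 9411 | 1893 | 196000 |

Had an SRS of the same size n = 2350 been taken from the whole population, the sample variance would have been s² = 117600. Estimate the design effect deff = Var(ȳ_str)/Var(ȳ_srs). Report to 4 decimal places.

0.8532

Var(ȳ_str) = Σ Wₕ²(1−fₕ)sₕ²/nₕ with Wₕ = Nₕ/22103:
  35–54: (12692/22103)²·(1−457/12692)·33300/457 = 23.161124
  55–64: (9411/22103)²·(1−1893/9411)·196000/1893 = 14.994815
  → Var(ȳ_str) = 38.155939.
Var(ȳ_srs) = (1 − 2350/22103)·117600/2350 = 44.722008.
deff = 38.155939 / 44.722008 = 0.8532.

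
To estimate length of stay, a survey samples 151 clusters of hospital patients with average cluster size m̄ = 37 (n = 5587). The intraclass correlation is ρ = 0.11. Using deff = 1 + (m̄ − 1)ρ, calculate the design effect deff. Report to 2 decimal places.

deff = 1 + (37 − 1)·0.11 = 1 + 3.96 = 4.96.

4.96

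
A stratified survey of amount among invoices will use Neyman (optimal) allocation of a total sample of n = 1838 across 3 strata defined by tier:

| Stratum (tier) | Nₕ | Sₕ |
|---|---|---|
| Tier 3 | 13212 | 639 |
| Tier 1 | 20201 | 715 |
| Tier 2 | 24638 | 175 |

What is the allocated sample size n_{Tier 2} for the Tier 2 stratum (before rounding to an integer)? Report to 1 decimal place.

291.4

Neyman allocation: nₕ = n·NₕSₕ / Σⱼ NⱼSⱼ.
Σ NⱼSⱼ = 13212·639 + 20201·715 + 24638·175 = 2.7197833 × 10^7.
n_{Tier 2} = 1838·24638·175 / (2.7197833 × 10^7) = 291.4.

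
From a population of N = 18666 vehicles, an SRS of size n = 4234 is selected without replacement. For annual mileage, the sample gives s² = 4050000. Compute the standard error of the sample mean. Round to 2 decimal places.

Under SRS without replacement, Var(ȳ) = (1 − f)·s²/n with f = n/N = 4234/18666 = 0.22682953.
Var(ȳ) = (1 − 0.22682953)·4050000/4234 = 0.77317047·956.54228 = 739.57024.
SE(ȳ) = √(739.57024) = 27.20.

27.20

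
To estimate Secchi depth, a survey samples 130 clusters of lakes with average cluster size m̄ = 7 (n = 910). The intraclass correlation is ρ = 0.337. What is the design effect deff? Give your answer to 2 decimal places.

3.02

deff = 1 + (7 − 1)·0.337 = 1 + 2.022 = 3.022.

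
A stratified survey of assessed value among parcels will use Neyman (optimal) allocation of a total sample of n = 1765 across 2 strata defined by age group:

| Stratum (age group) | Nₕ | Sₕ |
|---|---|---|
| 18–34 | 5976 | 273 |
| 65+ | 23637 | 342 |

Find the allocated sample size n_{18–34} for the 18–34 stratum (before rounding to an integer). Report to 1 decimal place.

296.4

Neyman allocation: nₕ = n·NₕSₕ / Σⱼ NⱼSⱼ.
Σ NⱼSⱼ = 5976·273 + 23637·342 = 9.715302 × 10^6.
n_{18–34} = 1765·5976·273 / (9.715302 × 10^6) = 296.4.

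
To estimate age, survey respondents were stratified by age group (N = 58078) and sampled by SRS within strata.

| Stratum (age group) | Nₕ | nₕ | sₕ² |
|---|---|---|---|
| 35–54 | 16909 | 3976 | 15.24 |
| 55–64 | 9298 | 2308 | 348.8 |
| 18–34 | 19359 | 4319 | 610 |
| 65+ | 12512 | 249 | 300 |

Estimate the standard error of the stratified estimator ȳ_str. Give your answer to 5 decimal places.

Var(ȳ_str) = Σₕ Wₕ²(1 − fₕ)sₕ²/nₕ with Wₕ = Nₕ/N, N = 58078.
35–54: Wₕ = 0.29114295; term = 0.29114295²·(1 − 0.23514105)·15.24/3976 = 2.4850349 × 10^-4.
55–64: Wₕ = 0.16009504; term = 0.16009504²·(1 − 0.24822542)·348.8/2308 = 0.0029119511.
18–34: Wₕ = 0.33332759; term = 0.33332759²·(1 − 0.22310037)·610/4319 = 0.012191414.
65+: Wₕ = 0.21543442; term = 0.21543442²·(1 − 0.01990090)·300/249 = 0.054805238.
Sum = 0.070157107.
SE = √(0.070157107) = 0.26487.

0.26487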